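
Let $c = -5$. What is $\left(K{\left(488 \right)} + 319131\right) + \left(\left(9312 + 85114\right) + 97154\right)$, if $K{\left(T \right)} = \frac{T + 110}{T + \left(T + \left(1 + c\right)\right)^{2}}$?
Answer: $\frac{59943171791}{117372} \approx 5.1071 \cdot 10^{5}$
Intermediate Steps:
$K{\left(T \right)} = \frac{110 + T}{T + \left(-4 + T\right)^{2}}$ ($K{\left(T \right)} = \frac{T + 110}{T + \left(T + \left(1 - 5\right)\right)^{2}} = \frac{110 + T}{T + \left(T - 4\right)^{2}} = \frac{110 + T}{T + \left(-4 + T\right)^{2}}$)
$\left(K{\left(488 \right)} + 319131\right) + \left(\left(9312 + 85114\right) + 97154\right) = \left(\frac{110 + 488}{488 + \left(-4 + 488\right)^{2}} + 319131\right) + \left(\left(9312 + 85114\right) + 97154\right) = \left(\frac{1}{488 + 484^{2}} \cdot 598 + 319131\right) + \left(94426 + 97154\right) = \left(\frac{1}{488 + 234256} \cdot 598 + 319131\right) + 191580 = \left(\frac{1}{234744} \cdot 598 + 319131\right) + 191580 = \left(\frac{299}{117372} + 319131\right) + 191580 = \frac{37457044031}{117372} + 191580 = \frac{59943171791}{117372}$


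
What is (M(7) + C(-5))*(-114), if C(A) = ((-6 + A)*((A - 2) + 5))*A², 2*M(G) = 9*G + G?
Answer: -66690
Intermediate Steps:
M(G) = 5*G (M(G) = (9*G + G)/2 = (10*G)/2 = 5*G)
C(A) = A²*(-6 + A)*(3 + A) (C(A) = ((-6 + A)*((-2 + A) + 5))*A² = ((-6 + A)*(3 + A))*A² = A²*(-6 + A)*(3 + A))
(M(7) + C(-5))*(-114) = (5*7 + (-5)²*(-18 + (-5)² - 3*(-5)))*(-114) = (35 + 25*(-18 + 25 + 15))*(-114) = (35 + 25*22)*(-114) = (35 + 550)*(-114) = 585*(-114) = -66690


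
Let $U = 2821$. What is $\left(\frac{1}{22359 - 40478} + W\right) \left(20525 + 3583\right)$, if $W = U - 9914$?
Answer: $- \frac{3098313583344}{18119} \approx -1.71 \cdot 10^{8}$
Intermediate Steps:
$W = -7093$ ($W = 2821 - 9914 = -7093$)
$\left(\frac{1}{22359 - 40478} + W\right) \left(20525 + 3583\right) = \left(\frac{1}{22359 - 40478} - 7093\right) \left(20525 + 3583\right) = \left(\frac{1}{-18119} - 7093\right) 24108 = \left(- \frac{1}{18119} - 7093\right) 24108 = \left(- \frac{128518068}{18119}\right) 24108 = - \frac{3098313583344}{18119}$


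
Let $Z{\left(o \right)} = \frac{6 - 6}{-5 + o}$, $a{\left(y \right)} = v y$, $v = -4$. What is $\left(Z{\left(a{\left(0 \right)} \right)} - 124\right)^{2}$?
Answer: $15376$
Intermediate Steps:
$a{\left(y \right)} = - 4 y$
$Z{\left(o \right)} = 0$ ($Z{\left(o \right)} = \frac{0}{-5 + o} = 0$)
$\left(Z{\left(a{\left(0 \right)} \right)} - 124\right)^{2} = \left(0 - 124\right)^{2} = \left(-124\right)^{2} = 15376$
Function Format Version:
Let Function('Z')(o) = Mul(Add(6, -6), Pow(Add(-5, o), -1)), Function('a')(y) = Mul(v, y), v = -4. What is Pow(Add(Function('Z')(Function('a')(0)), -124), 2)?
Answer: 15376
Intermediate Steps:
Function('a')(y) = Mul(-4, y)
Function('Z')(o) = 0 (Function('Z')(o) = Mul(0, Pow(Add(-5, o), -1)) = 0)
Pow(Add(Function('Z')(Function('a')(0)), -124), 2) = Pow(Add(0, -124), 2) = Pow(-124, 2) = 15376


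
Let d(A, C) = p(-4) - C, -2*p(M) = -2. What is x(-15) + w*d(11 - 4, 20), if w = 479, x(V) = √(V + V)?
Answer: -9101 + I*√30 ≈ -9101.0 + 5.4772*I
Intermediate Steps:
p(M) = 1 (p(M) = -½*(-2) = 1)
x(V) = √2*√V (x(V) = √(2*V) = √2*√V)
d(A, C) = 1 - C
x(-15) + w*d(11 - 4, 20) = √2*√(-15) + 479*(1 - 1*20) = √2*(I*√15) + 479*(1 - 20) = I*√30 + 479*(-19) = I*√30 - 9101 = -9101 + I*√30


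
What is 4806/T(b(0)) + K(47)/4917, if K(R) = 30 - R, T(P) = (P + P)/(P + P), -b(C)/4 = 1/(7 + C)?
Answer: 23631085/4917 ≈ 4806.0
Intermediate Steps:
b(C) = -4/(7 + C)
T(P) = 1 (T(P) = (2*P)/((2*P)) = (2*P)*(1/(2*P)) = 1)
4806/T(b(0)) + K(47)/4917 = 4806/1 + (30 - 1*47)/4917 = 4806*1 + (30 - 47)*(1/4917) = 4806 - 17*1/4917 = 4806 - 17/4917 = 23631085/4917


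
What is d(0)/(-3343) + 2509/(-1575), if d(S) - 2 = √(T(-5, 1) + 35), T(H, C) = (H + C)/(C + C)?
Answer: -8390737/5265225 - √33/3343 ≈ -1.5953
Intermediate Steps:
T(H, C) = (C + H)/(2*C) (T(H, C) = (C + H)/((2*C)) = (C + H)*(1/(2*C)) = (C + H)/(2*C))
d(S) = 2 + √33 (d(S) = 2 + √((½)*(1 - 5)/1 + 35) = 2 + √((½)*1*(-4) + 35) = 2 + √(-2 + 35) = 2 + √33)
d(0)/(-3343) + 2509/(-1575) = (2 + √33)/(-3343) + 2509/(-1575) = (2 + √33)*(-1/3343) + 2509*(-1/1575) = (-2/3343 - √33/3343) - 2509/1575 = -8390737/5265225 - √33/3343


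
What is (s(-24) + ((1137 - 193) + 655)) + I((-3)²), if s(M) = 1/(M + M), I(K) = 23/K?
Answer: 230621/144 ≈ 1601.5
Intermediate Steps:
s(M) = 1/(2*M)
(s(-24) + ((1137 - 193) + 655)) + I((-3)²) = ((½)/(-24) + ((1137 - 193) + 655)) + 23/((-3)²) = ((½)*(-1/24) + (944 + 655)) + 23/9 = (-1/48 + 1599) + 23*(⅑) = 76751/48 + 23/9 = 230621/144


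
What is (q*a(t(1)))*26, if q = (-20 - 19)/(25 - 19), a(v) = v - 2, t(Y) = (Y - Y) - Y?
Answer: 507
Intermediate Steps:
t(Y) = -Y (t(Y) = 0 - Y = -Y)
a(v) = -2 + v
q = -13/2 (q = -39/6 = -39*⅙ = -13/2 ≈ -6.5000)
(q*a(t(1)))*26 = -13*(-2 - 1*1)/2*26 = -13*(-2 - 1)/2*26 = -13/2*(-3)*26 = (39/2)*26 = 507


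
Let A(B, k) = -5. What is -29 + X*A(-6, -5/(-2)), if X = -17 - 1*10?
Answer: 106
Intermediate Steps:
X = -27 (X = -17 - 10 = -27)
-29 + X*A(-6, -5/(-2)) = -29 - 27*(-5) = -29 + 135 = 106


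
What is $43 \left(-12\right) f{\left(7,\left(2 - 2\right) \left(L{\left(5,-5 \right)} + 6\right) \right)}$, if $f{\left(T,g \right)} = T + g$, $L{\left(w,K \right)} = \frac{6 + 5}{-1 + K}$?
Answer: $-3612$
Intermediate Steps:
$L{\left(w,K \right)} = \frac{11}{-1 + K}$
$43 \left(-12\right) f{\left(7,\left(2 - 2\right) \left(L{\left(5,-5 \right)} + 6\right) \right)} = 43 \left(-12\right) \left(7 + \left(2 - 2\right) \left(\frac{11}{-1 - 5} + 6\right)\right) = - 516 \left(7 + 0 \left(\frac{11}{-6} + 6\right)\right) = - 516 \left(7 + 0 \left(11 \left(- \frac{1}{6}\right) + 6\right)\right) = - 516 \left(7 + 0 \left(- \frac{11}{6} + 6\right)\right) = - 516 \left(7 + 0 \cdot \frac{25}{6}\right) = - 516 \left(7 + 0\right) = \left(-516\right) 7 = -3612$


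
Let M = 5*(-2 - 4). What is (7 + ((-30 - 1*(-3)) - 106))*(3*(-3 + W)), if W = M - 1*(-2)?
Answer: 11718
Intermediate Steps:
M = -30 (M = 5*(-6) = -30)
W = -28 (W = -30 - 1*(-2) = -30 + 2 = -28)
(7 + ((-30 - 1*(-3)) - 106))*(3*(-3 + W)) = (7 + ((-30 - 1*(-3)) - 106))*(3*(-3 - 28)) = (7 + ((-30 + 3) - 106))*(3*(-31)) = (7 + (-27 - 106))*(-93) = (7 - 133)*(-93) = -126*(-93) = 11718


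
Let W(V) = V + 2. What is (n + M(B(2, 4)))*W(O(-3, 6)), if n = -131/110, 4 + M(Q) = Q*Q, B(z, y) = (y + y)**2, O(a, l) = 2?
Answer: 899978/55 ≈ 16363.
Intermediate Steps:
B(z, y) = 4*y**2 (B(z, y) = (2*y)**2 = 4*y**2)
M(Q) = -4 + Q**2 (M(Q) = -4 + Q*Q = -4 + Q**2)
W(V) = 2 + V
n = -131/110 (n = -131*1/110 = -131/110 ≈ -1.1909)
(n + M(B(2, 4)))*W(O(-3, 6)) = (-131/110 + (-4 + (4*4**2)**2))*(2 + 2) = (-131/110 + (-4 + (4*16)**2))*4 = (-131/110 + (-4 + 64**2))*4 = (-131/110 + (-4 + 4096))*4 = (-131/110 + 4092)*4 = (449989/110)*4 = 899978/55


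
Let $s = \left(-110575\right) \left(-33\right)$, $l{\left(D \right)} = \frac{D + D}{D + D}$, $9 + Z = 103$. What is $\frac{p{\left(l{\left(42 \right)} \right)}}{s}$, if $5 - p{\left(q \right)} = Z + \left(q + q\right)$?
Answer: $- \frac{91}{3648975} \approx -2.4939 \cdot 10^{-5}$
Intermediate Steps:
$Z = 94$ ($Z = -9 + 103 = 94$)
$l{\left(D \right)} = 1$ ($l{\left(D \right)} = \frac{2 D}{2 D} = 2 D \frac{1}{2 D} = 1$)
$s = 3648975$
$p{\left(q \right)} = -89 - 2 q$ ($p{\left(q \right)} = 5 - \left(94 + \left(q + q\right)\right) = 5 - \left(94 + 2 q\right) = -89 - 2 q$)
$\frac{p{\left(l{\left(42 \right)} \right)}}{s} = \frac{-89 - 2}{3648975} = \left(-89 - 2\right) \frac{1}{3648975} = \left(-91\right) \frac{1}{3648975} = - \frac{91}{3648975}$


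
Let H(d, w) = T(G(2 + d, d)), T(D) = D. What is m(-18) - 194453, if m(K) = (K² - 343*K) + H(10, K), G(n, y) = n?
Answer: -187943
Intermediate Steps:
H(d, w) = 2 + d
m(K) = 12 + K² - 343*K (m(K) = (K² - 343*K) + (2 + 10) = (K² - 343*K) + 12 = 12 + K² - 343*K)
m(-18) - 194453 = (12 + (-18)² - 343*(-18)) - 194453 = (12 + 324 + 6174) - 194453 = 6510 - 194453 = -187943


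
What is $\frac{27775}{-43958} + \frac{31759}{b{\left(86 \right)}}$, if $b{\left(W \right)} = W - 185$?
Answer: $- \frac{1398811847}{4351842} \approx -321.43$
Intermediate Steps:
$b{\left(W \right)} = -185 + W$
$\frac{27775}{-43958} + \frac{31759}{b{\left(86 \right)}} = \frac{27775}{-43958} + \frac{31759}{-185 + 86} = 27775 \left(- \frac{1}{43958}\right) + \frac{31759}{-99} = - \frac{27775}{43958} + 31759 \left(- \frac{1}{99}\right) = - \frac{27775}{43958} - \frac{31759}{99} = - \frac{1398811847}{4351842}$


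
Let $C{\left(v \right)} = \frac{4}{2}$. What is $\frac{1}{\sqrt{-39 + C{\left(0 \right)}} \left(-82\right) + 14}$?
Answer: $\frac{7}{124492} + \frac{41 i \sqrt{37}}{124492} \approx 5.6228 \cdot 10^{-5} + 0.0020033 i$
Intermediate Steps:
$C{\left(v \right)} = 2$ ($C{\left(v \right)} = 4 \cdot \frac{1}{2} = 2$)
$\frac{1}{\sqrt{-39 + C{\left(0 \right)}} \left(-82\right) + 14} = \frac{1}{\sqrt{-39 + 2} \left(-82\right) + 14} = \frac{1}{\sqrt{-37} \left(-82\right) + 14} = \frac{1}{i \sqrt{37} \left(-82\right) + 14} = \frac{1}{- 82 i \sqrt{37} + 14} = \frac{1}{14 - 82 i \sqrt{37}}$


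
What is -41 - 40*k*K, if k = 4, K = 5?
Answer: -841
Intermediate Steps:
-41 - 40*k*K = -41 - 160*5 = -41 - 40*20 = -41 - 800 = -841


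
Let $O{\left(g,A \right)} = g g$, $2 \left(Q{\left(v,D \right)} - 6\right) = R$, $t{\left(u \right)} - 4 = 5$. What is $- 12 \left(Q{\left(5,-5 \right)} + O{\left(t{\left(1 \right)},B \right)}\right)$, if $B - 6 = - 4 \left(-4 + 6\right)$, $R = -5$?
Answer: $-1014$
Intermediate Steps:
$t{\left(u \right)} = 9$ ($t{\left(u \right)} = 4 + 5 = 9$)
$Q{\left(v,D \right)} = \frac{7}{2}$ ($Q{\left(v,D \right)} = 6 + \frac{1}{2} \left(-5\right) = 6 - \frac{5}{2} = \frac{7}{2}$)
$B = -2$ ($B = 6 - 4 \left(-4 + 6\right) = 6 - 8 = -2$)
$O{\left(g,A \right)} = g^{2}$
$- 12 \left(Q{\left(5,-5 \right)} + O{\left(t{\left(1 \right)},B \right)}\right) = - 12 \left(\frac{7}{2} + 9^{2}\right) = - 12 \left(\frac{7}{2} + 81\right) = \left(-12\right) \frac{169}{2} = -1014$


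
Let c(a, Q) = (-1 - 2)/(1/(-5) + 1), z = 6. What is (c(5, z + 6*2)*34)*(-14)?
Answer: 1785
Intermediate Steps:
c(a, Q) = -15/4 (c(a, Q) = -3/(1*(-⅕) + 1) = -3/(-⅕ + 1) = -3/⅘ = -3*5/4 = -15/4)
(c(5, z + 6*2)*34)*(-14) = -15/4*34*(-14) = -255/2*(-14) = 1785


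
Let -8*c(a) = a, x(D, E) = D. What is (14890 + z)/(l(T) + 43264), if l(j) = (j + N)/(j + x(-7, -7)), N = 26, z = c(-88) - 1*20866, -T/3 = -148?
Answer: -2606705/18906838 ≈ -0.13787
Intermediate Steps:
c(a) = -a/8
T = 444 (T = -3*(-148) = 444)
z = -20855 (z = -1/8*(-88) - 1*20866 = 11 - 20866 = -20855)
l(j) = (26 + j)/(-7 + j) (l(j) = (j + 26)/(j - 7) = (26 + j)/(-7 + j))
(14890 + z)/(l(T) + 43264) = (14890 - 20855)/((26 + 444)/(-7 + 444) + 43264) = -5965/(470/437 + 43264) = -5965/18906838/437 = -5965*437/18906838 = -2606705/18906838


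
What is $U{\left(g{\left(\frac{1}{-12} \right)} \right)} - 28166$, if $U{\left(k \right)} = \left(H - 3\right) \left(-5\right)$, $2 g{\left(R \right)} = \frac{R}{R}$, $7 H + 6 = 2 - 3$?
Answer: $-28146$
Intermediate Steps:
$H = -1$ ($H = - \frac{6}{7} + \frac{2 - 3}{7} = - \frac{6}{7} + \frac{1}{7} \left(-1\right) = - \frac{6}{7} - \frac{1}{7} = -1$)
$g{\left(R \right)} = \frac{1}{2}$ ($g{\left(R \right)} = \frac{R \frac{1}{R}}{2} = \frac{1}{2} \cdot 1 = \frac{1}{2}$)
$U{\left(k \right)} = 20$ ($U{\left(k \right)} = \left(-1 - 3\right) \left(-5\right) = \left(-4\right) \left(-5\right) = 20$)
$U{\left(g{\left(\frac{1}{-12} \right)} \right)} - 28166 = 20 - 28166 = -28146$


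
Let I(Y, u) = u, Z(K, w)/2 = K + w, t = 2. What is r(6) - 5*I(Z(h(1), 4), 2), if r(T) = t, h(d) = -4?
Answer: -8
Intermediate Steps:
Z(K, w) = 2*K + 2*w (Z(K, w) = 2*(K + w) = 2*K + 2*w)
r(T) = 2
r(6) - 5*I(Z(h(1), 4), 2) = 2 - 5*2 = 2 - 10 = -8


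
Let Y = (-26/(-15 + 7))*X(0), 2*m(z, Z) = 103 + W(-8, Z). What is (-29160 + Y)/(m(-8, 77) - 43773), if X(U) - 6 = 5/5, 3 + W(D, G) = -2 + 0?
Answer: 116549/174896 ≈ 0.66639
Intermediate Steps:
W(D, G) = -5 (W(D, G) = -3 + (-2 + 0) = -3 - 2 = -5)
X(U) = 7 (X(U) = 6 + 5/5 = 6 + 5*(⅕) = 6 + 1 = 7)
m(z, Z) = 49 (m(z, Z) = (103 - 5)/2 = (½)*98 = 49)
Y = 91/4 (Y = (-26/(-15 + 7))*7 = (-26/(-8))*7 = -⅛*(-26)*7 = (13/4)*7 = 91/4 ≈ 22.750)
(-29160 + Y)/(m(-8, 77) - 43773) = (-29160 + 91/4)/(49 - 43773) = -116549/4/(-43724) = -116549/4*(-1/43724) = 116549/174896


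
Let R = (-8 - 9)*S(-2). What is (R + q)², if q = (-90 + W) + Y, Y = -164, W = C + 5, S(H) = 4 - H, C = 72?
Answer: 77841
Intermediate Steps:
W = 77 (W = 72 + 5 = 77)
R = -102 (R = (-8 - 9)*(4 - 1*(-2)) = -17*(4 + 2) = -17*6 = -102)
q = -177 (q = (-90 + 77) - 164 = -13 - 164 = -177)
(R + q)² = (-102 - 177)² = (-279)² = 77841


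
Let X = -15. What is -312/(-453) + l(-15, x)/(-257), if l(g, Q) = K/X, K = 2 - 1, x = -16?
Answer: 401071/582105 ≈ 0.68900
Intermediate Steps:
K = 1
l(g, Q) = -1/15 (l(g, Q) = 1/(-15) = 1*(-1/15) = -1/15)
-312/(-453) + l(-15, x)/(-257) = -312/(-453) - 1/15/(-257) = -312*(-1/453) - 1/15*(-1/257) = 104/151 + 1/3855 = 401071/582105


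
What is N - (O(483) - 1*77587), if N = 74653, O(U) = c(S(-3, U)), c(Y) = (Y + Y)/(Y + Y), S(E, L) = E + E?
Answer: 152239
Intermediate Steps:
S(E, L) = 2*E
c(Y) = 1 (c(Y) = (2*Y)/((2*Y)) = (2*Y)*(1/(2*Y)) = 1)
O(U) = 1
N - (O(483) - 1*77587) = 74653 - (1 - 1*77587) = 74653 - (1 - 77587) = 74653 - 1*(-77586) = 74653 + 77586 = 152239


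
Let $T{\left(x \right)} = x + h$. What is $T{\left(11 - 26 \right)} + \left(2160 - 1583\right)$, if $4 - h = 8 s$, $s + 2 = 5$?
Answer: $542$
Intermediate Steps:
$s = 3$ ($s = -2 + 5 = 3$)
$h = -20$ ($h = 4 - 8 \cdot 3 = 4 - 24 = -20$)
$T{\left(x \right)} = -20 + x$ ($T{\left(x \right)} = x - 20 = -20 + x$)
$T{\left(11 - 26 \right)} + \left(2160 - 1583\right) = \left(-20 + \left(11 - 26\right)\right) + \left(2160 - 1583\right) = \left(-20 - 15\right) + 577 = -35 + 577 = 542$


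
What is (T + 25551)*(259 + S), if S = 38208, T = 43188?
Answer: 2644183113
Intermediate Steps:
(T + 25551)*(259 + S) = (43188 + 25551)*(259 + 38208) = 68739*38467 = 2644183113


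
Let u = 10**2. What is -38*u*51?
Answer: -193800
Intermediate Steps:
u = 100
-38*u*51 = -38*100*51 = -3800*51 = -193800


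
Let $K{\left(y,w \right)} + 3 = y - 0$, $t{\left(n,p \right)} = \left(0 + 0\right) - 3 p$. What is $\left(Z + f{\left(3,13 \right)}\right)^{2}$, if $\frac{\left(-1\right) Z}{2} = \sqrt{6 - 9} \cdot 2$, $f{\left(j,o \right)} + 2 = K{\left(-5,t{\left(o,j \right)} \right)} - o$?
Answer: $481 + 184 i \sqrt{3} \approx 481.0 + 318.7 i$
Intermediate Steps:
$t{\left(n,p \right)} = - 3 p$ ($t{\left(n,p \right)} = 0 - 3 p = - 3 p$)
$K{\left(y,w \right)} = -3 + y$ ($K{\left(y,w \right)} = -3 + \left(y - 0\right) = -3 + \left(y + 0\right) = -3 + y$)
$f{\left(j,o \right)} = -10 - o$ ($f{\left(j,o \right)} = -2 - \left(8 + o\right) = -10 - o$)
$Z = - 4 i \sqrt{3}$ ($Z = - 2 \sqrt{6 - 9} \cdot 2 = - 2 \sqrt{-3} \cdot 2 = - 2 i \sqrt{3} \cdot 2 = - 2 \cdot 2 i \sqrt{3} = - 4 i \sqrt{3} \approx - 6.9282 i$)
$\left(Z + f{\left(3,13 \right)}\right)^{2} = \left(- 4 i \sqrt{3} - 23\right)^{2} = \left(-23 - 4 i \sqrt{3}\right)^{2}$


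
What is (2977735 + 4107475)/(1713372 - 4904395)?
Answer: -644110/290093 ≈ -2.2204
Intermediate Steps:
(2977735 + 4107475)/(1713372 - 4904395) = 7085210/(-3191023) = 7085210*(-1/3191023) = -644110/290093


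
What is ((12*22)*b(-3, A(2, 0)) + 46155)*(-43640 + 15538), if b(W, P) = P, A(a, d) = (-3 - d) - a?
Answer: -1259953170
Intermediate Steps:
A(a, d) = -3 - a - d
((12*22)*b(-3, A(2, 0)) + 46155)*(-43640 + 15538) = ((12*22)*(-3 - 1*2 - 1*0) + 46155)*(-43640 + 15538) = (264*(-3 - 2 + 0) + 46155)*(-28102) = (264*(-5) + 46155)*(-28102) = (-1320 + 46155)*(-28102) = 44835*(-28102) = -1259953170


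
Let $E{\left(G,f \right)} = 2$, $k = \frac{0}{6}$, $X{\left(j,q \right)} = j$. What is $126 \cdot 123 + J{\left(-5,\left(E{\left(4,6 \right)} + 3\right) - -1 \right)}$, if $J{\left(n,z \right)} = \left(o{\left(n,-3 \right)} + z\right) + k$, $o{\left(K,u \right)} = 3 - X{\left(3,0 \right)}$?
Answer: $15504$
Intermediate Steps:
$k = 0$ ($k = 0 \cdot \frac{1}{6} = 0$)
$o{\left(K,u \right)} = 0$ ($o{\left(K,u \right)} = 3 - 3 = 0$)
$J{\left(n,z \right)} = z$ ($J{\left(n,z \right)} = \left(0 + z\right) + 0 = z + 0 = z$)
$126 \cdot 123 + J{\left(-5,\left(E{\left(4,6 \right)} + 3\right) - -1 \right)} = 126 \cdot 123 + \left(\left(2 + 3\right) - -1\right) = 15498 + \left(5 + 1\right) = 15498 + 6 = 15504$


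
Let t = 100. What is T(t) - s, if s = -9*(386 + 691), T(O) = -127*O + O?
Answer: -2907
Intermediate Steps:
T(O) = -126*O
s = -9693 (s = -9*1077 = -9693)
T(t) - s = -126*100 - 1*(-9693) = -12600 + 9693 = -2907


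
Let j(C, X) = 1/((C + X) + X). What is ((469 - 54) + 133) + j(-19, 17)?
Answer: 8221/15 ≈ 548.07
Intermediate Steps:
j(C, X) = 1/(C + 2*X)
((469 - 54) + 133) + j(-19, 17) = ((469 - 54) + 133) + 1/(-19 + 2*17) = (415 + 133) + 1/(-19 + 34) = 548 + 1/15 = 8221/15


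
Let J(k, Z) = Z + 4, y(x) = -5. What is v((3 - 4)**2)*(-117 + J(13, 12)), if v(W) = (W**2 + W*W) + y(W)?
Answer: 303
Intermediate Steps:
J(k, Z) = 4 + Z
v(W) = -5 + 2*W**2 (v(W) = (W**2 + W*W) - 5 = (W**2 + W**2) - 5 = 2*W**2 - 5 = -5 + 2*W**2)
v((3 - 4)**2)*(-117 + J(13, 12)) = (-5 + 2*((3 - 4)**2)**2)*(-117 + (4 + 12)) = (-5 + 2*((-1)**2)**2)*(-117 + 16) = (-5 + 2*1**2)*(-101) = (-5 + 2*1)*(-101) = (-5 + 2)*(-101) = -3*(-101) = 303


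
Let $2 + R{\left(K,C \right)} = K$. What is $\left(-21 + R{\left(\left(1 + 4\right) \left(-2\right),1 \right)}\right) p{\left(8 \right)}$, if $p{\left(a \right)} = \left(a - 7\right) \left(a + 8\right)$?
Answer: $-528$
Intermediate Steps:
$R{\left(K,C \right)} = -2 + K$
$p{\left(a \right)} = \left(-7 + a\right) \left(8 + a\right)$
$\left(-21 + R{\left(\left(1 + 4\right) \left(-2\right),1 \right)}\right) p{\left(8 \right)} = \left(-21 + \left(-2 + \left(1 + 4\right) \left(-2\right)\right)\right) \left(-56 + 8 + 8^{2}\right) = \left(-21 + \left(-2 + 5 \left(-2\right)\right)\right) \left(-56 + 8 + 64\right) = \left(-21 - 12\right) 16 = \left(-33\right) 16 = -528$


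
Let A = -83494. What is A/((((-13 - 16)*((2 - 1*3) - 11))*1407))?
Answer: -41747/244818 ≈ -0.17052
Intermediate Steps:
A/((((-13 - 16)*((2 - 1*3) - 11))*1407)) = -83494*1/(1407*(-13 - 16)*((2 - 1*3) - 11)) = -83494*(-1/(40803*((2 - 3) - 11))) = -83494*(-1/(40803*(-1 - 11))) = -83494/(-29*(-12)*1407) = -83494/(348*1407) = -83494/489636 = -83494*1/489636 = -41747/244818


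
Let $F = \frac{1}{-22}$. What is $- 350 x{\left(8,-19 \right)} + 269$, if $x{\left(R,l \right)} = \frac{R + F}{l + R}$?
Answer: $\frac{63174}{121} \approx 522.1$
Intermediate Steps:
$F = - \frac{1}{22} \approx -0.045455$
$x{\left(R,l \right)} = \frac{- \frac{1}{22} + R}{R + l}$ ($x{\left(R,l \right)} = \frac{R - \frac{1}{22}}{l + R} = \frac{- \frac{1}{22} + R}{R + l}$)
$- 350 x{\left(8,-19 \right)} + 269 = - 350 \frac{- \frac{1}{22} + 8}{8 - 19} + 269 = - 350 \frac{1}{-11} \cdot \frac{175}{22} + 269 = - 350 \left(\left(- \frac{1}{11}\right) \frac{175}{22}\right) + 269 = \left(-350\right) \left(- \frac{175}{242}\right) + 269 = \frac{30625}{121} + 269 = \frac{63174}{121}$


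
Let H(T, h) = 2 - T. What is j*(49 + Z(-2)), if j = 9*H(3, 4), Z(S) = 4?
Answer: -477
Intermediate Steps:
j = -9 (j = 9*(2 - 1*3) = 9*(2 - 3) = 9*(-1) = -9)
j*(49 + Z(-2)) = -9*(49 + 4) = -9*53 = -477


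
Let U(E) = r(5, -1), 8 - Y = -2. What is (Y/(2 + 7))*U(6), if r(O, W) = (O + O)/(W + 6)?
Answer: 20/9 ≈ 2.2222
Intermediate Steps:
r(O, W) = 2*O/(6 + W) (r(O, W) = (2*O)/(6 + W) = 2*O/(6 + W))
Y = 10 (Y = 8 - 1*(-2) = 8 + 2 = 10)
U(E) = 2 (U(E) = 2*5/(6 - 1) = 2*5/5 = 2*5*(1/5) = 2)
(Y/(2 + 7))*U(6) = (10/(2 + 7))*2 = (10/9)*2 = 20/9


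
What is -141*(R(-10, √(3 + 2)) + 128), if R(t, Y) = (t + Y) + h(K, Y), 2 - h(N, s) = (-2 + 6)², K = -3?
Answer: -14664 - 141*√5 ≈ -14979.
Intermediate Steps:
h(N, s) = -14 (h(N, s) = 2 - (-2 + 6)² = 2 - 1*4² = 2 - 1*16 = 2 - 16 = -14)
R(t, Y) = -14 + Y + t (R(t, Y) = (t + Y) - 14 = (Y + t) - 14 = -14 + Y + t)
-141*(R(-10, √(3 + 2)) + 128) = -141*((-14 + √(3 + 2) - 10) + 128) = -141*((-14 + √5 - 10) + 128) = -141*((-24 + √5) + 128) = -141*(104 + √5) = -14664 - 141*√5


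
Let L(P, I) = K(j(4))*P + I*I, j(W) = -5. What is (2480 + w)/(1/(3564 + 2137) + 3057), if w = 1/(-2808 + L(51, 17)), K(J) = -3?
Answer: 37778012859/46567503776 ≈ 0.81125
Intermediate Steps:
L(P, I) = I² - 3*P (L(P, I) = -3*P + I*I = -3*P + I² = I² - 3*P)
w = -1/2672 (w = 1/(-2808 + (17² - 3*51)) = 1/(-2808 + (289 - 153)) = 1/(-2808 + 136) = 1/(-2672) = -1/2672 ≈ -0.00037425)
(2480 + w)/(1/(3564 + 2137) + 3057) = (2480 - 1/2672)/(1/(3564 + 2137) + 3057) = 6626559/(2672*(1/5701 + 3057)) = 6626559/(2672*(17427958/5701)) = (6626559/2672)*(5701/17427958) = 37778012859/46567503776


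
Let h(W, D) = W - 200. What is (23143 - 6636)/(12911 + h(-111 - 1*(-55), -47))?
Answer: 16507/12655 ≈ 1.3044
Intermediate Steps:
h(W, D) = -200 + W
(23143 - 6636)/(12911 + h(-111 - 1*(-55), -47)) = (23143 - 6636)/(12911 + (-200 + (-111 - 1*(-55)))) = 16507/(12911 + (-200 + (-111 + 55))) = 16507/(12911 + (-200 - 56)) = 16507/(12911 - 256) = 16507/12655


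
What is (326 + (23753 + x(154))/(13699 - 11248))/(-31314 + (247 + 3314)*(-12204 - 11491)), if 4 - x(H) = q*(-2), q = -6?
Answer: -30473/7662480417 ≈ -3.9769e-6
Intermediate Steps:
x(H) = -8 (x(H) = 4 - (-6)*(-2) = 4 - 1*12 = 4 - 12 = -8)
(326 + (23753 + x(154))/(13699 - 11248))/(-31314 + (247 + 3314)*(-12204 - 11491)) = (326 + (23753 - 8)/(13699 - 11248))/(-31314 + (247 + 3314)*(-12204 - 11491)) = (326 + 23745/2451)/(-31314 + 3561*(-23695)) = (326 + 23745*(1/2451))/(-31314 - 84377895) = (326 + 7915/817)/(-84409209) = (274257/817)*(-1/84409209) = -30473/7662480417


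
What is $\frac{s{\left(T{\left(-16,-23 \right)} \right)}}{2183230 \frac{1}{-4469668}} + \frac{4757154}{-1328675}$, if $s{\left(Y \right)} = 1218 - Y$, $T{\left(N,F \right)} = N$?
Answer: $- \frac{104839804937486}{41440044575} \approx -2529.9$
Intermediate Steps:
$\frac{s{\left(T{\left(-16,-23 \right)} \right)}}{2183230 \frac{1}{-4469668}} + \frac{4757154}{-1328675} = \frac{1218 - -16}{2183230 \frac{1}{-4469668}} + \frac{4757154}{-1328675} = \frac{1218 + 16}{2183230 \left(- \frac{1}{4469668}\right)} + 4757154 \left(- \frac{1}{1328675}\right) = \frac{1234}{- \frac{155945}{319262}} - \frac{4757154}{1328675} = 1234 \left(- \frac{319262}{155945}\right) - \frac{4757154}{1328675} = - \frac{393969308}{155945} - \frac{4757154}{1328675} = - \frac{104839804937486}{41440044575}$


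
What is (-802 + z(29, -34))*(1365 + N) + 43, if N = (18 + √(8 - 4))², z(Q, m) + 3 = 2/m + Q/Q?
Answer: -24125054/17 ≈ -1.4191e+6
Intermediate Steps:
z(Q, m) = -2 + 2/m (z(Q, m) = -3 + (2/m + Q/Q) = -3 + (2/m + 1) = -3 + (1 + 2/m) = -2 + 2/m)
N = 400 (N = (18 + √4)² = (18 + 2)² = 20² = 400)
(-802 + z(29, -34))*(1365 + N) + 43 = (-802 + (-2 + 2/(-34)))*(1365 + 400) + 43 = (-802 + (-2 + 2*(-1/34)))*1765 + 43 = (-802 + (-2 - 1/17))*1765 + 43 = (-802 - 35/17)*1765 + 43 = -13669/17*1765 + 43 = -24125785/17 + 43 = -24125054/17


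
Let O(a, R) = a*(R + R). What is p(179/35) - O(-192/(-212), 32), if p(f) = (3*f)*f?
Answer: 1331319/64925 ≈ 20.505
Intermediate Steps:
p(f) = 3*f**2
O(a, R) = 2*R*a (O(a, R) = a*(2*R) = 2*R*a)
p(179/35) - O(-192/(-212), 32) = 3*(179/35)**2 - 2*32*(-192/(-212)) = 3*(179*(1/35))**2 - 2*32*(-192*(-1/212)) = 3*(179/35)**2 - 2*32*48/53 = 3*(32041/1225) - 1*3072/53 = 96123/1225 - 3072/53 = 1331319/64925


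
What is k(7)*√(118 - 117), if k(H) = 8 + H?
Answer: 15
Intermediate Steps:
k(7)*√(118 - 117) = (8 + 7)*√(118 - 117) = 15*√1 = 15*1 = 15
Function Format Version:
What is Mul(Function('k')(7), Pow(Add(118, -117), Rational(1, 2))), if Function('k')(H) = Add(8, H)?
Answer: 15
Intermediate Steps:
Mul(Function('k')(7), Pow(Add(118, -117), Rational(1, 2))) = Mul(Add(8, 7), Pow(Add(118, -117), Rational(1, 2))) = Mul(15, Pow(1, Rational(1, 2))) = Mul(15, 1) = 15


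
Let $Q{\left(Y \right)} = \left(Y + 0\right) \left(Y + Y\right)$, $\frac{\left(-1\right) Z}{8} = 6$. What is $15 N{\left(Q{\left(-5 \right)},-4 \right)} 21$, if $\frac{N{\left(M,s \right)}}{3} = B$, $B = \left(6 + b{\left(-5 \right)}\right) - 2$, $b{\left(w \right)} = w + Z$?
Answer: $-46305$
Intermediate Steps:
$Z = -48$ ($Z = \left(-8\right) 6 = -48$)
$b{\left(w \right)} = -48 + w$ ($b{\left(w \right)} = w - 48 = -48 + w$)
$Q{\left(Y \right)} = 2 Y^{2}$ ($Q{\left(Y \right)} = Y 2 Y = 2 Y^{2}$)
$B = -49$ ($B = \left(6 - 53\right) - 2 = -47 - 2 = -49$)
$N{\left(M,s \right)} = -147$ ($N{\left(M,s \right)} = 3 \left(-49\right) = -147$)
$15 N{\left(Q{\left(-5 \right)},-4 \right)} 21 = 15 \left(-147\right) 21 = \left(-2205\right) 21 = -46305$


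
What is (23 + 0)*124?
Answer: 2852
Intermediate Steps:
(23 + 0)*124 = 23*124 = 2852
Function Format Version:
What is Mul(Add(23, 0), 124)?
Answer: 2852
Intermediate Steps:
Mul(Add(23, 0), 124) = Mul(23, 124) = 2852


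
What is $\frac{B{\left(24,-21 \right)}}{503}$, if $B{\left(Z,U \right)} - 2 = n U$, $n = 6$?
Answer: $- \frac{124}{503} \approx -0.24652$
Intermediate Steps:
$B{\left(Z,U \right)} = 2 + 6 U$
$\frac{B{\left(24,-21 \right)}}{503} = \frac{2 + 6 \left(-21\right)}{503} = \left(2 - 126\right) \frac{1}{503} = \left(-124\right) \frac{1}{503} = - \frac{124}{503}$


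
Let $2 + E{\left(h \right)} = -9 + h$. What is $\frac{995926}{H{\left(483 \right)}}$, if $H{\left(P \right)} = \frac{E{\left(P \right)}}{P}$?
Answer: $\frac{240516129}{236} \approx 1.0191 \cdot 10^{6}$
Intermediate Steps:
$E{\left(h \right)} = -11 + h$ ($E{\left(h \right)} = -2 + \left(-9 + h\right) = -11 + h$)
$H{\left(P \right)} = \frac{-11 + P}{P}$
$\frac{995926}{H{\left(483 \right)}} = \frac{995926}{\frac{1}{483} \left(-11 + 483\right)} = \frac{995926}{\frac{1}{483} \cdot 472} = \frac{995926}{\frac{472}{483}} = 995926 \cdot \frac{483}{472} = \frac{240516129}{236}$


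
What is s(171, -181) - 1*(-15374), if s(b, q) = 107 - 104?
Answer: 15377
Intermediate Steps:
s(b, q) = 3
s(171, -181) - 1*(-15374) = 3 - 1*(-15374) = 3 + 15374 = 15377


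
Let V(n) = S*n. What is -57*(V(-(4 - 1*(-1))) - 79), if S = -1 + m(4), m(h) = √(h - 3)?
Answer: 4503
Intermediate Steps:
m(h) = √(-3 + h)
S = 0 (S = -1 + √(-3 + 4) = -1 + √1 = -1 + 1 = 0)
V(n) = 0 (V(n) = 0*n = 0)
-57*(V(-(4 - 1*(-1))) - 79) = -57*(0 - 79) = -57*(-79) = 4503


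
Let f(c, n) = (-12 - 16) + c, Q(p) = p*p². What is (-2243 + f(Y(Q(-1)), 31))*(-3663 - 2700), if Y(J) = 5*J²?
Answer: 14418558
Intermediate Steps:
Q(p) = p³
f(c, n) = -28 + c
(-2243 + f(Y(Q(-1)), 31))*(-3663 - 2700) = (-2243 + (-28 + 5*((-1)³)²))*(-3663 - 2700) = (-2243 + (-28 + 5*(-1)²))*(-6363) = (-2243 + (-28 + 5*1))*(-6363) = (-2243 + (-28 + 5))*(-6363) = (-2243 - 23)*(-6363) = -2266*(-6363) = 14418558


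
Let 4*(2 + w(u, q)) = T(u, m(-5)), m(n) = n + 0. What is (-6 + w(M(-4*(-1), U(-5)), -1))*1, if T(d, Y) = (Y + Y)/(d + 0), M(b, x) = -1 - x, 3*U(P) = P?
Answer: -47/4 ≈ -11.750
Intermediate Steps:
U(P) = P/3
m(n) = n
T(d, Y) = 2*Y/d (T(d, Y) = (2*Y)/d = 2*Y/d)
w(u, q) = -2 - 5/(2*u) (w(u, q) = -2 + (2*(-5)/u)/4 = -2 + (-10/u)/4 = -2 - 5/(2*u))
(-6 + w(M(-4*(-1), U(-5)), -1))*1 = (-6 + (-2 - 5/(2*(-1 - (-5)/3))))*1 = (-6 + (-2 - 5/(2*(-1 - 1*(-5/3)))))*1 = (-6 + (-2 - 5/(2*(-1 + 5/3))))*1 = (-6 + (-2 - 5/(2*⅔)))*1 = (-6 + (-2 - 5/2*3/2))*1 = (-6 + (-2 - 15/4))*1 = (-6 - 23/4)*1 = -47/4*1 = -47/4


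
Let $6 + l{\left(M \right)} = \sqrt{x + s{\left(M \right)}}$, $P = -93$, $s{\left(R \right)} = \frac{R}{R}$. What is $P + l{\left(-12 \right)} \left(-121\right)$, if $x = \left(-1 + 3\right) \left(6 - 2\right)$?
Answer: $270$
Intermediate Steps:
$s{\left(R \right)} = 1$
$x = 8$ ($x = 2 \cdot 4 = 8$)
$l{\left(M \right)} = -3$ ($l{\left(M \right)} = -6 + \sqrt{8 + 1} = -6 + \sqrt{9} = -6 + 3 = -3$)
$P + l{\left(-12 \right)} \left(-121\right) = -93 - -363 = -93 + 363 = 270$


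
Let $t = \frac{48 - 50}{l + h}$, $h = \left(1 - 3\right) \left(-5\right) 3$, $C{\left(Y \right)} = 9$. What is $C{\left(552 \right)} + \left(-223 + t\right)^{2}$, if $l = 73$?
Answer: $\frac{527762322}{10609} \approx 49747.0$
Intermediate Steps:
$h = 30$ ($h = \left(-2\right) \left(-5\right) 3 = 10 \cdot 3 = 30$)
$t = - \frac{2}{103}$ ($t = \frac{48 - 50}{73 + 30} = - \frac{2}{103} \approx -0.019417$)
$C{\left(552 \right)} + \left(-223 + t\right)^{2} = 9 + \left(-223 - \frac{2}{103}\right)^{2} = 9 + \left(- \frac{22971}{103}\right)^{2} = 9 + \frac{527666841}{10609} = \frac{527762322}{10609}$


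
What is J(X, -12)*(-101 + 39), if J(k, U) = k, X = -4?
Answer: 248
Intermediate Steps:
J(X, -12)*(-101 + 39) = -4*(-101 + 39) = -4*(-62) = 248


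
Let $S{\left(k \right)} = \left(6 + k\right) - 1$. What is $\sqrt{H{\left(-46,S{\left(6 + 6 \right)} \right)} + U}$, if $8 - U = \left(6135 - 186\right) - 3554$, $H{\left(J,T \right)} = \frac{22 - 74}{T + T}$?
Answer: $\frac{i \sqrt{690285}}{17} \approx 48.873 i$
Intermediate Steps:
$S{\left(k \right)} = 5 + k$
$H{\left(J,T \right)} = - \frac{26}{T}$ ($H{\left(J,T \right)} = - \frac{52}{2 T} = - 52 \frac{1}{2 T} = - \frac{26}{T}$)
$U = -2387$ ($U = 8 - \left(\left(6135 - 186\right) - 3554\right) = 8 - \left(5949 - 3554\right) = 8 - 2395 = -2387$)
$\sqrt{H{\left(-46,S{\left(6 + 6 \right)} \right)} + U} = \sqrt{- \frac{26}{5 + \left(6 + 6\right)} - 2387} = \sqrt{- \frac{26}{5 + 12} - 2387} = \sqrt{- \frac{26}{17} - 2387} = \sqrt{- \frac{40605}{17}} = \frac{i \sqrt{690285}}{17}$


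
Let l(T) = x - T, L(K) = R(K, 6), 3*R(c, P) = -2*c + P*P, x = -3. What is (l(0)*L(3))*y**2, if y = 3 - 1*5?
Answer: -120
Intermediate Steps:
y = -2 (y = 3 - 5 = -2)
R(c, P) = -2*c/3 + P**2/3 (R(c, P) = (-2*c + P*P)/3 = (-2*c + P**2)/3 = (P**2 - 2*c)/3 = -2*c/3 + P**2/3)
L(K) = 12 - 2*K/3 (L(K) = -2*K/3 + (1/3)*6**2 = -2*K/3 + (1/3)*36 = -2*K/3 + 12 = 12 - 2*K/3)
l(T) = -3 - T
(l(0)*L(3))*y**2 = ((-3 - 1*0)*(12 - 2/3*3))*(-2)**2 = ((-3 + 0)*(12 - 2))*4 = -3*10*4 = -30*4 = -120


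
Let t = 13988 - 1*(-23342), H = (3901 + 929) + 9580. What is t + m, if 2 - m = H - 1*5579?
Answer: 28501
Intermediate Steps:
H = 14410 (H = 4830 + 9580 = 14410)
m = -8829 (m = 2 - (14410 - 1*5579) = 2 - (14410 - 5579) = 2 - 1*8831 = 2 - 8831 = -8829)
t = 37330 (t = 13988 + 23342 = 37330)
t + m = 37330 - 8829 = 28501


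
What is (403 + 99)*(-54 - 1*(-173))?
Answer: 59738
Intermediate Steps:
(403 + 99)*(-54 - 1*(-173)) = 502*(-54 + 173) = 502*119 = 59738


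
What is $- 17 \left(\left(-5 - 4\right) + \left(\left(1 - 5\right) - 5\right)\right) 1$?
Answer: $306$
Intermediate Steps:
$- 17 \left(\left(-5 - 4\right) + \left(\left(1 - 5\right) - 5\right)\right) 1 = - 17 \left(-9 - 9\right) 1 = - 17 \left(\left(-18\right) 1\right) = \left(-17\right) \left(-18\right) = 306$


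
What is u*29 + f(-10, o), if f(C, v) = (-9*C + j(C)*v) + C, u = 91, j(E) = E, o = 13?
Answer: 2589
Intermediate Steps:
f(C, v) = -8*C + C*v (f(C, v) = (-9*C + C*v) + C = -8*C + C*v)
u*29 + f(-10, o) = 91*29 - 10*(-8 + 13) = 2639 - 10*5 = 2639 - 50 = 2589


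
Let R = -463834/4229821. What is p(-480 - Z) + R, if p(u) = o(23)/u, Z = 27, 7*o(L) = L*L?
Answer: -3883722175/15011634729 ≈ -0.25871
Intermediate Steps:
o(L) = L²/7 (o(L) = (L*L)/7 = L²/7)
R = -463834/4229821 (R = -463834*1/4229821 = -463834/4229821 ≈ -0.10966)
p(u) = 529/(7*u) (p(u) = ((⅐)*23²)/u = ((⅐)*529)/u = 529/(7*u))
p(-480 - Z) + R = 529/(7*(-480 - 1*27)) - 463834/4229821 = 529/(7*(-480 - 27)) - 463834/4229821 = (529/7)/(-507) - 463834/4229821 = (529/7)*(-1/507) - 463834/4229821 = -529/3549 - 463834/4229821 = -3883722175/15011634729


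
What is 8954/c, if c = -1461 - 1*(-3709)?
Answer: 4477/1124 ≈ 3.9831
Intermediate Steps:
c = 2248 (c = -1461 + 3709 = 2248)
8954/c = 8954/2248 = 8954*(1/2248) = 4477/1124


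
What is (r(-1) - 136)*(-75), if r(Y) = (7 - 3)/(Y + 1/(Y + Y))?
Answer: 10400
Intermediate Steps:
r(Y) = 4/(Y + 1/(2*Y))
(r(-1) - 136)*(-75) = (8*(-1)/(1 + 2*(-1)**2) - 136)*(-75) = (8*(-1)/(1 + 2*1) - 136)*(-75) = (8*(-1)/(1 + 2) - 136)*(-75) = (8*(-1)/3 - 136)*(-75) = (8*(-1)*(1/3) - 136)*(-75) = (-8/3 - 136)*(-75) = -416/3*(-75) = 10400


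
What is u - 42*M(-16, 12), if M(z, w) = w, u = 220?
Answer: -284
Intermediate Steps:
u - 42*M(-16, 12) = 220 - 42*12 = 220 - 504 = -284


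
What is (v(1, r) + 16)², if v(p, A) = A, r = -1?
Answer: 225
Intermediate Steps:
(v(1, r) + 16)² = (-1 + 16)² = 15² = 225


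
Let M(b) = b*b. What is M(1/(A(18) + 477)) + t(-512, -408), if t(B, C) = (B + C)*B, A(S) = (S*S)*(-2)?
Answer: 13773680641/29241 ≈ 4.7104e+5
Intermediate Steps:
A(S) = -2*S² (A(S) = S²*(-2) = -2*S²)
t(B, C) = B*(B + C)
M(b) = b²
M(1/(A(18) + 477)) + t(-512, -408) = (1/(-2*18² + 477))² - 512*(-512 - 408) = (1/(-2*324 + 477))² - 512*(-920) = (1/(-648 + 477))² + 471040 = (1/(-171))² + 471040 = (-1/171)² + 471040 = 1/29241 + 471040 = 13773680641/29241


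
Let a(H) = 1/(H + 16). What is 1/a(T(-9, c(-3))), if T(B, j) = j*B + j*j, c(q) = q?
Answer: 52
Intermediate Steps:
T(B, j) = j**2 + B*j (T(B, j) = B*j + j**2 = j**2 + B*j)
a(H) = 1/(16 + H)
1/a(T(-9, c(-3))) = 1/(1/(16 - 3*(-9 - 3))) = 1/(1/(16 - 3*(-12))) = 1/(1/(16 + 36)) = 1/(1/52) = 52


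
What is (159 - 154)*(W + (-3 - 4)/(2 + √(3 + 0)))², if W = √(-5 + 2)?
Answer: 1700 - 980*√3 + 210*I - 140*I*√3 ≈ 2.5902 - 32.487*I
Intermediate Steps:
W = I*√3 (W = √(-3) = I*√3 ≈ 1.732*I)
(159 - 154)*(W + (-3 - 4)/(2 + √(3 + 0)))² = (159 - 154)*(I*√3 + (-3 - 4)/(2 + √(3 + 0)))² = 5*(I*√3 - 7/(2 + √3))² = 5*(-7/(2 + √3) + I*√3)²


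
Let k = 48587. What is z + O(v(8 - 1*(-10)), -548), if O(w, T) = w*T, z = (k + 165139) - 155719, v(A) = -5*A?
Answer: 107327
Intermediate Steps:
z = 58007 (z = (48587 + 165139) - 155719 = 213726 - 155719 = 58007)
O(w, T) = T*w
z + O(v(8 - 1*(-10)), -548) = 58007 - (-2740)*(8 - 1*(-10)) = 58007 - (-2740)*(8 + 10) = 58007 - (-2740)*18 = 58007 - 548*(-90) = 58007 + 49320 = 107327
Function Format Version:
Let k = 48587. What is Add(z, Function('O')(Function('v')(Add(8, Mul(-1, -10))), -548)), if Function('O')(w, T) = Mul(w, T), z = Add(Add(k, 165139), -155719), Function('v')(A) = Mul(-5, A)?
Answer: 107327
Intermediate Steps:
z = 58007 (z = Add(Add(48587, 165139), -155719) = Add(213726, -155719) = 58007)
Function('O')(w, T) = Mul(T, w)
Add(z, Function('O')(Function('v')(Add(8, Mul(-1, -10))), -548)) = Add(58007, Mul(-548, Mul(-5, Add(8, Mul(-1, -10))))) = Add(58007, Mul(-548, Mul(-5, Add(8, 10)))) = Add(58007, Mul(-548, Mul(-5, 18))) = Add(58007, Mul(-548, -90)) = Add(58007, 49320) = 107327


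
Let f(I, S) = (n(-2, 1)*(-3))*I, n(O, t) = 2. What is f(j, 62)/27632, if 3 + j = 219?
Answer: -81/1727 ≈ -0.046902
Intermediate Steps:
j = 216 (j = -3 + 219 = 216)
f(I, S) = -6*I (f(I, S) = (2*(-3))*I = -6*I)
f(j, 62)/27632 = -6*216/27632 = -1296*1/27632 = -81/1727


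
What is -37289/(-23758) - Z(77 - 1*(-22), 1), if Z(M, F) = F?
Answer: 1933/3394 ≈ 0.56953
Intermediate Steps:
-37289/(-23758) - Z(77 - 1*(-22), 1) = -37289/(-23758) - 1*1 = -37289*(-1/23758) - 1 = 5327/3394 - 1 = 1933/3394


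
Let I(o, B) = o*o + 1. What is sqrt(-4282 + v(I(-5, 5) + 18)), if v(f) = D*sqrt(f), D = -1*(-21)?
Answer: sqrt(-4282 + 42*sqrt(11)) ≈ 64.364*I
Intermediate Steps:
D = 21
I(o, B) = 1 + o**2 (I(o, B) = o**2 + 1 = 1 + o**2)
v(f) = 21*sqrt(f)
sqrt(-4282 + v(I(-5, 5) + 18)) = sqrt(-4282 + 21*sqrt((1 + (-5)**2) + 18)) = sqrt(-4282 + 21*sqrt((1 + 25) + 18)) = sqrt(-4282 + 21*sqrt(26 + 18)) = sqrt(-4282 + 21*sqrt(44)) = sqrt(-4282 + 21*(2*sqrt(11))) = sqrt(-4282 + 42*sqrt(11))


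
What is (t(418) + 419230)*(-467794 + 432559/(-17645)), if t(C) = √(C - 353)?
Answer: -692120028591894/3529 - 8254657689*√65/17645 ≈ -1.9613e+11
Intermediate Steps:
t(C) = √(-353 + C)
(t(418) + 419230)*(-467794 + 432559/(-17645)) = (√(-353 + 418) + 419230)*(-467794 + 432559/(-17645)) = (√65 + 419230)*(-467794 + 432559*(-1/17645)) = (419230 + √65)*(-467794 - 432559/17645) = (419230 + √65)*(-8254657689/17645) = -692120028591894/3529 - 8254657689*√65/17645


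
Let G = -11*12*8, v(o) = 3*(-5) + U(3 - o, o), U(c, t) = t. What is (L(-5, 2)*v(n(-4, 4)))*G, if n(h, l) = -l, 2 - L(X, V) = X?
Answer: 140448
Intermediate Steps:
L(X, V) = 2 - X
v(o) = -15 + o (v(o) = 3*(-5) + o = -15 + o)
G = -1056 (G = -132*8 = -1056)
(L(-5, 2)*v(n(-4, 4)))*G = ((2 - 1*(-5))*(-15 - 1*4))*(-1056) = ((2 + 5)*(-15 - 4))*(-1056) = (7*(-19))*(-1056) = -133*(-1056) = 140448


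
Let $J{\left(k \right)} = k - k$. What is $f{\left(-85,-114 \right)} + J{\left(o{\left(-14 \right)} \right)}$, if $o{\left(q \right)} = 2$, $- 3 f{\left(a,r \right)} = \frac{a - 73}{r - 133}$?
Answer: $- \frac{158}{741} \approx -0.21323$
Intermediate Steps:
$f{\left(a,r \right)} = - \frac{-73 + a}{3 \left(-133 + r\right)}$ ($f{\left(a,r \right)} = - \frac{\left(a - 73\right) \frac{1}{r - 133}}{3} = - \frac{\left(-73 + a\right) \frac{1}{-133 + r}}{3} = - \frac{\frac{1}{-133 + r} \left(-73 + a\right)}{3} = - \frac{-73 + a}{3 \left(-133 + r\right)}$)
$J{\left(k \right)} = 0$
$f{\left(-85,-114 \right)} + J{\left(o{\left(-14 \right)} \right)} = \frac{73 - -85}{3 \left(-133 - 114\right)} + 0 = \frac{73 + 85}{3 \left(-247\right)} + 0 = \frac{1}{3} \left(- \frac{1}{247}\right) 158 + 0 = - \frac{158}{741} + 0 = - \frac{158}{741}$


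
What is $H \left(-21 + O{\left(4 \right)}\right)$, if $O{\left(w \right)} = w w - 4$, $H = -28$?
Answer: $252$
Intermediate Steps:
$O{\left(w \right)} = -4 + w^{2}$ ($O{\left(w \right)} = w^{2} - 4 = -4 + w^{2}$)
$H \left(-21 + O{\left(4 \right)}\right) = - 28 \left(-21 - \left(4 - 4^{2}\right)\right) = - 28 \left(-21 + \left(-4 + 16\right)\right) = - 28 \left(-21 + 12\right) = \left(-28\right) \left(-9\right) = 252$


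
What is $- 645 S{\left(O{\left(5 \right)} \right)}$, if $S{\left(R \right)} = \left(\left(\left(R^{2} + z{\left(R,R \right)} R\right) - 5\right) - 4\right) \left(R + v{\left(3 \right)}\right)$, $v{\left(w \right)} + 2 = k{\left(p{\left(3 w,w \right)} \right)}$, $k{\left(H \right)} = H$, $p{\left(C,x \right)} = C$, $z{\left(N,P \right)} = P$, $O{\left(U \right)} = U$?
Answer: $-317340$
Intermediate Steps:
$v{\left(w \right)} = -2 + 3 w$
$S{\left(R \right)} = \left(-9 + 2 R^{2}\right) \left(7 + R\right)$ ($S{\left(R \right)} = \left(\left(\left(R^{2} + R R\right) - 5\right) - 4\right) \left(R + \left(-2 + 3 \cdot 3\right)\right) = \left(\left(\left(R^{2} + R^{2}\right) - 5\right) - 4\right) \left(R + \left(-2 + 9\right)\right) = \left(\left(2 R^{2} - 5\right) - 4\right) \left(R + 7\right) = \left(\left(-5 + 2 R^{2}\right) - 4\right) \left(7 + R\right) = \left(-9 + 2 R^{2}\right) \left(7 + R\right)$)
$- 645 S{\left(O{\left(5 \right)} \right)} = - 645 \left(-63 - 45 + 2 \cdot 5^{3} + 14 \cdot 5^{2}\right) = - 645 \left(-63 - 45 + 2 \cdot 125 + 14 \cdot 25\right) = - 645 \left(-63 - 45 + 250 + 350\right) = \left(-645\right) 492 = -317340$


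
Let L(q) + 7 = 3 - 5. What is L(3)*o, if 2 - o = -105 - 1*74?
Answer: -1629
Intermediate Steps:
o = 181 (o = 2 - (-105 - 1*74) = 2 - (-105 - 74) = 2 - 1*(-179) = 2 + 179 = 181)
L(q) = -9 (L(q) = -7 + (3 - 5) = -7 - 2 = -9)
L(3)*o = -9*181 = -1629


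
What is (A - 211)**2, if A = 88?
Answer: 15129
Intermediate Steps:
(A - 211)**2 = (88 - 211)**2 = (-123)**2 = 15129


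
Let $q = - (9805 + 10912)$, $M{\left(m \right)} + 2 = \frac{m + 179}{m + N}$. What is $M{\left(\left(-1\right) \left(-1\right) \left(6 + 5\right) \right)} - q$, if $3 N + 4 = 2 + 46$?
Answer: $\frac{1595625}{77} \approx 20722.0$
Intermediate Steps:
$N = \frac{44}{3}$ ($N = - \frac{4}{3} + \frac{2 + 46}{3} = - \frac{4}{3} + \frac{1}{3} \cdot 48 = - \frac{4}{3} + 16 = \frac{44}{3} \approx 14.667$)
$M{\left(m \right)} = -2 + \frac{179 + m}{\frac{44}{3} + m}$ ($M{\left(m \right)} = -2 + \frac{m + 179}{m + \frac{44}{3}} = -2 + \frac{179 + m}{\frac{44}{3} + m}$)
$q = -20717$ ($q = \left(-1\right) 20717 = -20717$)
$M{\left(\left(-1\right) \left(-1\right) \left(6 + 5\right) \right)} - q = \frac{449 - 3 \left(-1\right) \left(-1\right) \left(6 + 5\right)}{44 + 3 \left(-1\right) \left(-1\right) \left(6 + 5\right)} - -20717 = \frac{449 - 3 \cdot 1 \cdot 11}{44 + 3 \cdot 1 \cdot 11} + 20717 = \frac{449 - 33}{44 + 3 \cdot 11} + 20717 = \frac{449 - 33}{44 + 33} + 20717 = \frac{1}{77} \cdot 416 + 20717 = \frac{416}{77} + 20717 = \frac{1595625}{77}$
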